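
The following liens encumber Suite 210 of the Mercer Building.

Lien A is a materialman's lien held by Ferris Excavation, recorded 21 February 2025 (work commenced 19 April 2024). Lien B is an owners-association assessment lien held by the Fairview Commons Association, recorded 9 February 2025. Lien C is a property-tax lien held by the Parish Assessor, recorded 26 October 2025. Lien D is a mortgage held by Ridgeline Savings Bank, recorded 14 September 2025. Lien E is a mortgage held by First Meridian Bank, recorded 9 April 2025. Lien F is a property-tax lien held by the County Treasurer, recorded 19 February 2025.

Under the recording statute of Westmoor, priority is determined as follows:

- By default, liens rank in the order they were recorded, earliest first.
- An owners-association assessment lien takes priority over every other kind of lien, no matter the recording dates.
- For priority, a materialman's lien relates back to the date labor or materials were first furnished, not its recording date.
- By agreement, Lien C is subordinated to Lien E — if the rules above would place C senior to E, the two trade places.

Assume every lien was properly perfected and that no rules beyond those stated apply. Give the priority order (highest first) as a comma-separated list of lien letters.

Effective dates: A relates back to 19 April 2024 (work commenced).
B is an owners-association assessment lien, so it outranks all other liens regardless of date.
Ordering the rest by effective date: A (19 April 2024), F (19 February 2025), E (9 April 2025), D (14 September 2025), C (26 October 2025).
C is already junior to E, so the subordination agreement changes nothing.

B, A, F, E, D, C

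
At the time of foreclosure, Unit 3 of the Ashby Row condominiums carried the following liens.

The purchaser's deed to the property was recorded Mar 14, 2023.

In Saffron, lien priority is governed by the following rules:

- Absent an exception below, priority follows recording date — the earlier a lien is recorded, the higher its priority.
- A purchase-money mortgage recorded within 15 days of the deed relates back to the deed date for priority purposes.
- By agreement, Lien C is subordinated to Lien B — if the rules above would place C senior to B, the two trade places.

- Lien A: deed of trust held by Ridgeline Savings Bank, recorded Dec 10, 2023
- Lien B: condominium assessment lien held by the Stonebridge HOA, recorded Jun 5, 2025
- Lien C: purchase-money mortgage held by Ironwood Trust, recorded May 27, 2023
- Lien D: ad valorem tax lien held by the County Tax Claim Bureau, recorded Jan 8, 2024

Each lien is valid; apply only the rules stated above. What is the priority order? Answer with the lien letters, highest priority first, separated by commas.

B, A, D, C

Adjusting effective dates: C was recorded 74 days after the deed — beyond 15 days — so no relation-back applies.
Sorted by effective date: C (May 27, 2023), A (Dec 10, 2023), D (Jan 8, 2024), B (Jun 5, 2025).
The subordination applies — C was senior to B — so C and B swap.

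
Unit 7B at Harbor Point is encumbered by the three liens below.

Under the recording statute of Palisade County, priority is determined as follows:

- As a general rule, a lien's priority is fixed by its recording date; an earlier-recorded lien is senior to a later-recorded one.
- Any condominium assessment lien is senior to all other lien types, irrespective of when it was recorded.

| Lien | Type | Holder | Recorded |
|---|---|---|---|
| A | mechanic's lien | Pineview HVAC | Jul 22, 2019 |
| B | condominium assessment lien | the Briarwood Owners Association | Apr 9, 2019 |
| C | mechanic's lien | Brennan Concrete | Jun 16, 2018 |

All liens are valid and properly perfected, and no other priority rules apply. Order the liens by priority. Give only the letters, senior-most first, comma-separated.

B, as a condominium assessment lien, has superpriority and ranks first.
Remaining liens by effective date: C (Jun 16, 2018), A (Jul 22, 2019).

B, C, A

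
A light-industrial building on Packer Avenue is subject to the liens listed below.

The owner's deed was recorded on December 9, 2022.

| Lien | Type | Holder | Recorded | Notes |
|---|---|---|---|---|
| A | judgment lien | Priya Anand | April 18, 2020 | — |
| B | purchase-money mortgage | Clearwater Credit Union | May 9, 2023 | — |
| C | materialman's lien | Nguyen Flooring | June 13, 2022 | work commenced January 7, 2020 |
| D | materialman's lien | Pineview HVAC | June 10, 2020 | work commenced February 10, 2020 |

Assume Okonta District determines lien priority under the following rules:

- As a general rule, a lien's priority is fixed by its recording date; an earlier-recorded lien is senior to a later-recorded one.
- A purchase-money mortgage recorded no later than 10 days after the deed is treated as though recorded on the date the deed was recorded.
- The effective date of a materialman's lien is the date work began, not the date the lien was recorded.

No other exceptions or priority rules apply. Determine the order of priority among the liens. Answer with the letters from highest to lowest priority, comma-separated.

C, D, A, B

Adjusting effective dates: B missed the 10-day window (151 days after the deed), so its recording date stands; C's effective date is January 7, 2020, when work began; D's effective date is February 10, 2020, when work began.
By effective date: C (January 7, 2020), D (February 10, 2020), A (April 18, 2020), B (May 9, 2023).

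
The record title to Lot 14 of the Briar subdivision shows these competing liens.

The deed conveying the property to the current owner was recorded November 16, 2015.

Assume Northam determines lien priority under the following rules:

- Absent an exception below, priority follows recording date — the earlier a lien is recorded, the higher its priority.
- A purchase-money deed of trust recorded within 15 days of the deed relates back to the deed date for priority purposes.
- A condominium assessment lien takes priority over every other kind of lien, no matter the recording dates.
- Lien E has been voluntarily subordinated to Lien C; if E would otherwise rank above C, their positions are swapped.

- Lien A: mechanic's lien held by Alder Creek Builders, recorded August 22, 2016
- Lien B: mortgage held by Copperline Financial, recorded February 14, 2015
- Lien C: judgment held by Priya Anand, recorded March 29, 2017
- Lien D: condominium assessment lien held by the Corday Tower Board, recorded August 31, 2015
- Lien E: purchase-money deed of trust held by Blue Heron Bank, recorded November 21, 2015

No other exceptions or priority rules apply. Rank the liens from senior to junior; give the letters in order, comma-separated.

Effective dates after the stated exceptions: E was recorded within the 15-day window, so its effective date is the deed date November 16, 2015.
D is a condominium assessment lien, so it outranks all other liens regardless of date.
Remaining liens by effective date: B (February 14, 2015), E (November 16, 2015), A (August 22, 2016), C (March 29, 2017).
Because E would otherwise rank above C, the subordination swaps them.

D, B, C, A, E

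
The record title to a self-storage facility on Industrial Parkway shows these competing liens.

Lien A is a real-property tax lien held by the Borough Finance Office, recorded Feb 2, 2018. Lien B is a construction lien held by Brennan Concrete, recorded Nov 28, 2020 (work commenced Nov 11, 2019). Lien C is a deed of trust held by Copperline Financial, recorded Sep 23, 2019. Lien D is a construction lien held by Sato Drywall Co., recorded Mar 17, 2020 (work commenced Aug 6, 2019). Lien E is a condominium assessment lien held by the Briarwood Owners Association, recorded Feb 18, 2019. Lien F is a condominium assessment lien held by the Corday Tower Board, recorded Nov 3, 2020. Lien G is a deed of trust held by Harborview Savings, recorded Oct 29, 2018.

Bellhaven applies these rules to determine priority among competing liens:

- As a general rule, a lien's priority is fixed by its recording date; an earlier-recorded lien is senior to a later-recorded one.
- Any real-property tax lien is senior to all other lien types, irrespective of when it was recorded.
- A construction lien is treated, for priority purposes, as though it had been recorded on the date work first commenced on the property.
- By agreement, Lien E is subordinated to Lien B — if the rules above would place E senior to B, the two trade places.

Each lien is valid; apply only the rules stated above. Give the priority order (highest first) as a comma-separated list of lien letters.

Effective dates after the stated exceptions: B relates back to Nov 11, 2019 (work commenced); D's effective date is Aug 6, 2019, when work began.
A is a real-property tax lien, so it outranks all other liens regardless of date.
Remaining liens by effective date: G (Oct 29, 2018), E (Feb 18, 2019), D (Aug 6, 2019), C (Sep 23, 2019), B (Nov 11, 2019), F (Nov 3, 2020).
E is senior to B before the subordination, so the two trade places.

A, G, B, D, C, E, F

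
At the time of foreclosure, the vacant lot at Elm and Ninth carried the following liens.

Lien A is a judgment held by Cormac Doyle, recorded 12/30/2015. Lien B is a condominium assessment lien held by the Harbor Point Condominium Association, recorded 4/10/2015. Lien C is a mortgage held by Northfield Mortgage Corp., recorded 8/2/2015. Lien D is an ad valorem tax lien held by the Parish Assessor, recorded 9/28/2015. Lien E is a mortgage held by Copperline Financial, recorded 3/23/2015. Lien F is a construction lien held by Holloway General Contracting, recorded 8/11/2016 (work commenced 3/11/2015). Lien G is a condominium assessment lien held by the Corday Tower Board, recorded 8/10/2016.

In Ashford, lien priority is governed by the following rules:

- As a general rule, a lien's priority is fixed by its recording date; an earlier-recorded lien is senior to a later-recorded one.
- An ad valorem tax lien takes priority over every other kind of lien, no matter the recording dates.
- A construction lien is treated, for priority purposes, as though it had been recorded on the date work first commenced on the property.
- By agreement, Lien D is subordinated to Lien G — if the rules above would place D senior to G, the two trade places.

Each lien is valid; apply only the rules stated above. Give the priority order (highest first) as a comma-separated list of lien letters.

G, F, E, B, C, A, D

Effective dates: F's effective date is 3/11/2015, when work began.
D, as an ad valorem tax lien, has superpriority and ranks first.
Among the remaining liens, by effective date: F (3/11/2015), E (3/23/2015), B (4/10/2015), C (8/2/2015), A (12/30/2015), G (8/10/2016).
The subordination applies — D was senior to G — so D and G swap.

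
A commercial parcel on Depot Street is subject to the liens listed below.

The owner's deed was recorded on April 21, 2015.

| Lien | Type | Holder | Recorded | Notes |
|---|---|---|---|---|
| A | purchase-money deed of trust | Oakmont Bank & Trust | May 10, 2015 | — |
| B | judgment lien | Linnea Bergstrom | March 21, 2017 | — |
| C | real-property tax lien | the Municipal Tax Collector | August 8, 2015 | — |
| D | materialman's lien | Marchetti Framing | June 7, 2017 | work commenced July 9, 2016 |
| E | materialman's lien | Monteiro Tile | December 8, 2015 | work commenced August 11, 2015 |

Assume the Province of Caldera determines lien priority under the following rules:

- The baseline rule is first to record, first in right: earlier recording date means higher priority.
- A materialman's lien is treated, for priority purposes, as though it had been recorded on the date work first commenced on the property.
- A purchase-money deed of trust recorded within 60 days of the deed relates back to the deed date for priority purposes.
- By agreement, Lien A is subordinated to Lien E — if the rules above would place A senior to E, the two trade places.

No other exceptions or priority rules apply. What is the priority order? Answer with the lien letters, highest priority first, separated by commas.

Adjusting effective dates: A relates back to the deed date April 21, 2015; D is treated as recorded July 9, 2016, the work-commencement date; E is treated as recorded August 11, 2015, the work-commencement date.
Ordering by effective date: A (April 21, 2015), C (August 8, 2015), E (August 11, 2015), D (July 9, 2016), B (March 21, 2017).
A would otherwise be senior to E, so under the subordination agreement A and E exchange positions.

E, C, A, D, B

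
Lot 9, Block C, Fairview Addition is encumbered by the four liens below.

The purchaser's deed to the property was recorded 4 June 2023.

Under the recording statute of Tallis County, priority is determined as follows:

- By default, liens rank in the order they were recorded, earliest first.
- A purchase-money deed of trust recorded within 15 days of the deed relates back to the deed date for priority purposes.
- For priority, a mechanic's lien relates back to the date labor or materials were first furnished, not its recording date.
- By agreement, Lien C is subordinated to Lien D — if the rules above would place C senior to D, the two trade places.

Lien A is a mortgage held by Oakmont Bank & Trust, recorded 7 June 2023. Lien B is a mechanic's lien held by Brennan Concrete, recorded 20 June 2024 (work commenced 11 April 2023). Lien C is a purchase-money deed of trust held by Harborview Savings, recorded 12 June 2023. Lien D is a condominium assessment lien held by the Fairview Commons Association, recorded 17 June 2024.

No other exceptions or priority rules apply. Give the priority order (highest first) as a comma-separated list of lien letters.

B, D, A, C

Adjusting effective dates: B relates back to 11 April 2023 (work commenced); C's effective date is the deed date, 4 June 2023.
Ordering by effective date: B (11 April 2023), C (4 June 2023), A (7 June 2023), D (17 June 2024).
C would otherwise be senior to D, so under the subordination agreement C and D exchange positions.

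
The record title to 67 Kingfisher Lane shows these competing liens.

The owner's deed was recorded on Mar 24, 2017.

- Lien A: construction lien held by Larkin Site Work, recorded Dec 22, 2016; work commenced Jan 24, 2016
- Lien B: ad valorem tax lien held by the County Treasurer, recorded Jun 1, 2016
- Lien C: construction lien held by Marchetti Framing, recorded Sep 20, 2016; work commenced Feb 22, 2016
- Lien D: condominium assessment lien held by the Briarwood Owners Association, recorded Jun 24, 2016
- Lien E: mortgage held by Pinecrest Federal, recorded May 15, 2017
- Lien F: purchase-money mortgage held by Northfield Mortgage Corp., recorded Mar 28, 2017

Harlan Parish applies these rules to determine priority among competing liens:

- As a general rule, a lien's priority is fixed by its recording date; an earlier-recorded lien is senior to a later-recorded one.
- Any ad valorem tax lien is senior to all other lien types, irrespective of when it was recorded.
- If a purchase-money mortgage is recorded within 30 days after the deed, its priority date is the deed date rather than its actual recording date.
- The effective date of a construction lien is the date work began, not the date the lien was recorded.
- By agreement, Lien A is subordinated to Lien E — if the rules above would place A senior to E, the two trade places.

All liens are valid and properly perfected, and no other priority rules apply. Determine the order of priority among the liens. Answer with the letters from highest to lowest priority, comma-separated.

B, E, C, D, F, A

Adjusting effective dates: A's effective date is Jan 24, 2016, when work began; C relates back to Feb 22, 2016 (work commenced); F relates back to the deed date Mar 24, 2017.
B, as an ad valorem tax lien, has superpriority and ranks first.
Ordering the rest by effective date: A (Jan 24, 2016), C (Feb 22, 2016), D (Jun 24, 2016), F (Mar 24, 2017), E (May 15, 2017).
A is senior to E before the subordination, so the two trade places.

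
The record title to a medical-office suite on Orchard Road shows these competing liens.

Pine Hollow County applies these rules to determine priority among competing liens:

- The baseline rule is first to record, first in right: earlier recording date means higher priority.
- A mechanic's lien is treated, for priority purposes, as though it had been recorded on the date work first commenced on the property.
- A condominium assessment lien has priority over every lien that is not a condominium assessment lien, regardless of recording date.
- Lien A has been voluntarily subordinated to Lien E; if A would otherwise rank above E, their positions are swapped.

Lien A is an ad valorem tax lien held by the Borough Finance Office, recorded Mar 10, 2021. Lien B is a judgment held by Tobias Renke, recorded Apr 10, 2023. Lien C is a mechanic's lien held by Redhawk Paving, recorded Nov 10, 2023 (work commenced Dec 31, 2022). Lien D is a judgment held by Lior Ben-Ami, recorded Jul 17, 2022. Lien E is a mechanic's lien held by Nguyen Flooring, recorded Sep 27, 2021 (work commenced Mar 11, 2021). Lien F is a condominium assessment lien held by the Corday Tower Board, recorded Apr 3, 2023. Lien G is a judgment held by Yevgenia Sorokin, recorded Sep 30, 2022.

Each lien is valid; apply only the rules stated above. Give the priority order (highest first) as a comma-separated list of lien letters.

Adjusting effective dates: C's effective date is Dec 31, 2022, when work began; E relates back to Mar 11, 2021 (work commenced).
As a condominium assessment lien, F is senior to every other lien.
The other liens, earliest effective date first: A (Mar 10, 2021), E (Mar 11, 2021), D (Jul 17, 2022), G (Sep 30, 2022), C (Dec 31, 2022), B (Apr 10, 2023).
A would otherwise be senior to E, so under the subordination agreement A and E exchange positions.

F, E, A, D, G, C, B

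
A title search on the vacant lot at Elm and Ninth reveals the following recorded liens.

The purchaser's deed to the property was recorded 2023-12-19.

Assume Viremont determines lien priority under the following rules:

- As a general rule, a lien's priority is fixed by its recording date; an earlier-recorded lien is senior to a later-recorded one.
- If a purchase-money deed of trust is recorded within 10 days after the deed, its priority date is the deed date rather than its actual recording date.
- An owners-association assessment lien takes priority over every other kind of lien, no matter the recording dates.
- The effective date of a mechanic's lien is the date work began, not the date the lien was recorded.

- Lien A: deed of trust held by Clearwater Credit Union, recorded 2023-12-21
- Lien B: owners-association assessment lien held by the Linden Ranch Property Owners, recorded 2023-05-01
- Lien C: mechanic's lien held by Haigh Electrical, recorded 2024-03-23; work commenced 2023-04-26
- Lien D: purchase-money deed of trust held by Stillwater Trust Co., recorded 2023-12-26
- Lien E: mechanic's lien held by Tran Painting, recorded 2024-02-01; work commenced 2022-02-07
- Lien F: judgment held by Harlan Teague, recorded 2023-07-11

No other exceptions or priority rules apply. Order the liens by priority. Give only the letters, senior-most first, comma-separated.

Adjusting effective dates: C's effective date is 2023-04-26, when work began; D relates back to the deed date 2023-12-19; E is treated as recorded 2022-02-07, the work-commencement date.
B is an owners-association assessment lien, so it outranks all other liens regardless of date.
Ordering the rest by effective date: E (2022-02-07), C (2023-04-26), F (2023-07-11), D (2023-12-19), A (2023-12-21).

B, E, C, F, D, A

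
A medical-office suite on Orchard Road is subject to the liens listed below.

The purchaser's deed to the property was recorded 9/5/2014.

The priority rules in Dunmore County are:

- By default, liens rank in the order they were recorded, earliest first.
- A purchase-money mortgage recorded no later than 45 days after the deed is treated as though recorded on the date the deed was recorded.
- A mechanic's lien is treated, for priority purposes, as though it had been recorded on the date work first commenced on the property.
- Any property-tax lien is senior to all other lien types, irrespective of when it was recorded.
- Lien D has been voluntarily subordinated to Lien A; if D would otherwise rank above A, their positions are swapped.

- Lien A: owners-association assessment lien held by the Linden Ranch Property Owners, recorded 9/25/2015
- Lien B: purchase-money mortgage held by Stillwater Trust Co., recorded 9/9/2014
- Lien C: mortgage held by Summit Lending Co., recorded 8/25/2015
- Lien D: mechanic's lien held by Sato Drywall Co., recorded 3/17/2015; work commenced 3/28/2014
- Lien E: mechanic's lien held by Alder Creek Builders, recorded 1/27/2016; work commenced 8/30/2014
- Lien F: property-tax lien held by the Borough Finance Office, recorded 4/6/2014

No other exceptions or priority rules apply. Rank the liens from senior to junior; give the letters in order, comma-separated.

Effective dates after the stated exceptions: B was recorded within the 45-day window, so its effective date is the deed date 9/5/2014; D's effective date is 3/28/2014, when work began; E relates back to 8/30/2014 (work commenced).
As a property-tax lien, F is senior to every other lien.
Ordering the rest by effective date: D (3/28/2014), E (8/30/2014), B (9/5/2014), C (8/25/2015), A (9/25/2015).
Because D would otherwise rank above A, the subordination swaps them.

F, A, E, B, C, D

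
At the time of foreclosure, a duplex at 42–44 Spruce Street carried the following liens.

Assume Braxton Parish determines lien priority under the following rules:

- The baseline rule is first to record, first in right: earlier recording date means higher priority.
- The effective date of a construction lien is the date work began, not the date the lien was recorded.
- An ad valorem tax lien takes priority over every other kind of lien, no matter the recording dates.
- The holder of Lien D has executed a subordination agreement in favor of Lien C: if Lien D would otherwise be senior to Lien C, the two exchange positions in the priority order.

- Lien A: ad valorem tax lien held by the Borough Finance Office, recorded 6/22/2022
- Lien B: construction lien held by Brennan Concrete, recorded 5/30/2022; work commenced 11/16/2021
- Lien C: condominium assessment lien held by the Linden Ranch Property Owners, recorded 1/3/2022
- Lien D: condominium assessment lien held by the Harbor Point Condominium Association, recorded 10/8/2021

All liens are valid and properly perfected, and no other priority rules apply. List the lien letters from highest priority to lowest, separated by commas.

A, C, B, D

First, effective dates: B's effective date is 11/16/2021, when work began.
A is an ad valorem tax lien, so it outranks all other liens regardless of date.
The other liens, earliest effective date first: D (10/8/2021), B (11/16/2021), C (1/3/2022).
Because D would otherwise rank above C, the subordination swaps them.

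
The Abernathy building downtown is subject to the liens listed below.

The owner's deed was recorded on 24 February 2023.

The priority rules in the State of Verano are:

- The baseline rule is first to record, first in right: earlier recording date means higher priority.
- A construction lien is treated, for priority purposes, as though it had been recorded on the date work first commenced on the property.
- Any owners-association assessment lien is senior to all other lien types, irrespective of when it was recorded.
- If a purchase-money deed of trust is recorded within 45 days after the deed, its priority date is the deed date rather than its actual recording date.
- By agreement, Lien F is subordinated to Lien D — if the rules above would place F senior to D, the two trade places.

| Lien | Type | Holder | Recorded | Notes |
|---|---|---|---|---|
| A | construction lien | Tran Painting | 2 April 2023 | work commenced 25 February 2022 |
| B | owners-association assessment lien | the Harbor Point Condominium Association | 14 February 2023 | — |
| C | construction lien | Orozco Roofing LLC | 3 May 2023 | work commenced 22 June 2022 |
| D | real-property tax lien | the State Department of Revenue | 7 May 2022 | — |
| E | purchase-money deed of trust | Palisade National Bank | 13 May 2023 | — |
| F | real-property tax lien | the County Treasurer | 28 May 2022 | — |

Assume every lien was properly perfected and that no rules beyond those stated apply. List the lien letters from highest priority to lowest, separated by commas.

B, A, D, F, C, E

Adjusting effective dates: A's effective date is 25 February 2022, when work began; C is treated as recorded 22 June 2022, the work-commencement date; E was recorded 78 days after the deed, outside the 45-day window, so it keeps its recording date.
B, as an owners-association assessment lien, has superpriority and ranks first.
Ordering the rest by effective date: A (25 February 2022), D (7 May 2022), F (28 May 2022), C (22 June 2022), E (13 May 2023).
F is already junior to D, so the subordination agreement changes nothing.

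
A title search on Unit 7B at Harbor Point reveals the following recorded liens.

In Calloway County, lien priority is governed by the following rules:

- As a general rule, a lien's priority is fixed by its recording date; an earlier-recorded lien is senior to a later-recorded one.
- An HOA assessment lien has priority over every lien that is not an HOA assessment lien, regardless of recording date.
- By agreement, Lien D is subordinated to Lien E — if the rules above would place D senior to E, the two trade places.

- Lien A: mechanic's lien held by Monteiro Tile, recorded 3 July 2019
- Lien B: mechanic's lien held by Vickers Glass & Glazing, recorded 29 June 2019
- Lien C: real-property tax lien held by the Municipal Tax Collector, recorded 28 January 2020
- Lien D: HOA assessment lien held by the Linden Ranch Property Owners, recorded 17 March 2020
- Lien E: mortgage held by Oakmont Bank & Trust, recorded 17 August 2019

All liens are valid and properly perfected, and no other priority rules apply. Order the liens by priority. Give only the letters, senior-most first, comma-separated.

D, as an HOA assessment lien, has superpriority and ranks first.
Remaining liens by effective date: B (29 June 2019), A (3 July 2019), E (17 August 2019), C (28 January 2020).
D would otherwise be senior to E, so under the subordination agreement D and E exchange positions.

E, B, A, D, C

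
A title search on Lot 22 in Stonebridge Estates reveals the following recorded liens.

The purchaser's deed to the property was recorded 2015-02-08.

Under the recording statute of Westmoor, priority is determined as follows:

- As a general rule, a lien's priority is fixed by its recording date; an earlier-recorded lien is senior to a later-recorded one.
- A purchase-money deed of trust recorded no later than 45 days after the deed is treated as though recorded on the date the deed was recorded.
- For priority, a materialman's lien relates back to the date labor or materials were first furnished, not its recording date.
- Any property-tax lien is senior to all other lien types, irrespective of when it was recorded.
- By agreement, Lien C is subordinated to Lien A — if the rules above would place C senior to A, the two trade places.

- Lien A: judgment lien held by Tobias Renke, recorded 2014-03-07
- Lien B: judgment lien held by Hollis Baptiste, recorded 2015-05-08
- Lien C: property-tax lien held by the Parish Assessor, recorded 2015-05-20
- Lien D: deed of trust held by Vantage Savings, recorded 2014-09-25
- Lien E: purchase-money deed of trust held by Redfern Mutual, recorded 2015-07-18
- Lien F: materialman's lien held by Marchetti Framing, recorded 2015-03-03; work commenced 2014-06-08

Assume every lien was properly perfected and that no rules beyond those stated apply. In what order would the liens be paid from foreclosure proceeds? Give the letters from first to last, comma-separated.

Adjusting effective dates: E was recorded 160 days after the deed — beyond 45 days — so no relation-back applies; F is treated as recorded 2014-06-08, the work-commencement date.
C, as a property-tax lien, has superpriority and ranks first.
Remaining liens by effective date: A (2014-03-07), F (2014-06-08), D (2014-09-25), B (2015-05-08), E (2015-07-18).
The subordination applies — C was senior to A — so C and A swap.

A, C, F, D, B, E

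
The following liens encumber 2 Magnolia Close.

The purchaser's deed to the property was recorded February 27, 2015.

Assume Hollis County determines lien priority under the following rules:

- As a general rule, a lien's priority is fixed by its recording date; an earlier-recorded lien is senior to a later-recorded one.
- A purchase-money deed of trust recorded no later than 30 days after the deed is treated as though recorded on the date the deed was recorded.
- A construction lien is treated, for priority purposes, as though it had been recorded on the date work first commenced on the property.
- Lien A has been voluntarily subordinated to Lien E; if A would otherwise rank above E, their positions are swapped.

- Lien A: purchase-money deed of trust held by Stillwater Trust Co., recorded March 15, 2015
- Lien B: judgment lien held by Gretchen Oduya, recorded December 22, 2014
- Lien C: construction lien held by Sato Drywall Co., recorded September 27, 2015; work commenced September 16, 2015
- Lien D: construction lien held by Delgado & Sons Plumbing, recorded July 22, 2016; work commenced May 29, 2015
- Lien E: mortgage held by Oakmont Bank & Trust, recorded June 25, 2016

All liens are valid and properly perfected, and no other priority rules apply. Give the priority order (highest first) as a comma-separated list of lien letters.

Adjusting effective dates: A was recorded within the 30-day window, so its effective date is the deed date February 27, 2015; C is treated as recorded September 16, 2015, the work-commencement date; D relates back to May 29, 2015 (work commenced).
By effective date, earliest first: B (December 22, 2014), A (February 27, 2015), D (May 29, 2015), C (September 16, 2015), E (June 25, 2016).
Because A would otherwise rank above E, the subordination swaps them.

B, E, D, C, A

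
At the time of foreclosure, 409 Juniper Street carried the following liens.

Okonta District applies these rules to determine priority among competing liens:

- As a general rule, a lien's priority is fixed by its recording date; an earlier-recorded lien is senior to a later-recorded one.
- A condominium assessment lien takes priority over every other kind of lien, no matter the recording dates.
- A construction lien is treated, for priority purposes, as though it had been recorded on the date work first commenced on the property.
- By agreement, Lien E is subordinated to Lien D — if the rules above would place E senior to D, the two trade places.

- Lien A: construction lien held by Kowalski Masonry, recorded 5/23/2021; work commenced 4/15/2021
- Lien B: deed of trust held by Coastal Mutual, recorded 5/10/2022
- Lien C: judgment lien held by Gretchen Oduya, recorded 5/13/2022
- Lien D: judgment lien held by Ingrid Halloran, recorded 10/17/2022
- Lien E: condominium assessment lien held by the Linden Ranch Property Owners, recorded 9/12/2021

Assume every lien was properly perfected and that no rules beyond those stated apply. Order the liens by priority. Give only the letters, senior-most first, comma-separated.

D, A, B, C, E

Adjusting effective dates: A relates back to 4/15/2021 (work commenced).
E is a condominium assessment lien and takes priority over every other lien.
Remaining liens by effective date: A (4/15/2021), B (5/10/2022), C (5/13/2022), D (10/17/2022).
E is senior to D before the subordination, so the two trade places.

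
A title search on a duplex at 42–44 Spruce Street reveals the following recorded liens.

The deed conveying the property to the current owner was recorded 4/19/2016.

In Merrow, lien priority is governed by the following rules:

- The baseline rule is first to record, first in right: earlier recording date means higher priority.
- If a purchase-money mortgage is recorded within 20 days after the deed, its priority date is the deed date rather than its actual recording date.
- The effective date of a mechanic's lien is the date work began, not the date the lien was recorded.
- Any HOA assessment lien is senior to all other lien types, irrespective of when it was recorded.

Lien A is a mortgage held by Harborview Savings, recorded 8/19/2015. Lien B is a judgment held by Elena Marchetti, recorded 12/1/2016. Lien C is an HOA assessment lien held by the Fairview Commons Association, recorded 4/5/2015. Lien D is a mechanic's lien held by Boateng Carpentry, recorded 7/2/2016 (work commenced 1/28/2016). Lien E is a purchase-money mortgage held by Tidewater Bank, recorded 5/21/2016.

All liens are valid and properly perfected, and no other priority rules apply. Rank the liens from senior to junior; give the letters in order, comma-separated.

First, effective dates: D's effective date is 1/28/2016, when work began; E was recorded 32 days after the deed, outside the 20-day window, so it keeps its recording date.
C is an HOA assessment lien, so it outranks all other liens regardless of date.
Ordering the rest by effective date: A (8/19/2015), D (1/28/2016), E (5/21/2016), B (12/1/2016).

C, A, D, E, B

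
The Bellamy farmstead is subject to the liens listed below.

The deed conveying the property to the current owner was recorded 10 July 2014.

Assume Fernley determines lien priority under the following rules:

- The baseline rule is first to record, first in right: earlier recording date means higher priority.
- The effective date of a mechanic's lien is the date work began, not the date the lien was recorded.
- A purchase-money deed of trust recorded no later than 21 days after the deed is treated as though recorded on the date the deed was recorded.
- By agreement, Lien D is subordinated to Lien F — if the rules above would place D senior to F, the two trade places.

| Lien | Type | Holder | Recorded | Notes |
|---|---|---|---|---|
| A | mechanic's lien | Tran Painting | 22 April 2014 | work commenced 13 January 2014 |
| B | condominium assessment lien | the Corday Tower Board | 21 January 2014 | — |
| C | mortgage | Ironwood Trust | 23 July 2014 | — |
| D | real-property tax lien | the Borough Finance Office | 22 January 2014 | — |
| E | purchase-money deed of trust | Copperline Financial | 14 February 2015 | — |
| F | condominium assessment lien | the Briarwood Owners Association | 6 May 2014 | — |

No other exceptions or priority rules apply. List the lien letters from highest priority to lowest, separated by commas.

First, effective dates: A relates back to 13 January 2014 (work commenced); E was recorded 219 days after the deed — beyond 21 days — so no relation-back applies.
By effective date: A (13 January 2014), B (21 January 2014), D (22 January 2014), F (6 May 2014), C (23 July 2014), E (14 February 2015).
D is senior to F before the subordination, so the two trade places.

A, B, F, D, C, E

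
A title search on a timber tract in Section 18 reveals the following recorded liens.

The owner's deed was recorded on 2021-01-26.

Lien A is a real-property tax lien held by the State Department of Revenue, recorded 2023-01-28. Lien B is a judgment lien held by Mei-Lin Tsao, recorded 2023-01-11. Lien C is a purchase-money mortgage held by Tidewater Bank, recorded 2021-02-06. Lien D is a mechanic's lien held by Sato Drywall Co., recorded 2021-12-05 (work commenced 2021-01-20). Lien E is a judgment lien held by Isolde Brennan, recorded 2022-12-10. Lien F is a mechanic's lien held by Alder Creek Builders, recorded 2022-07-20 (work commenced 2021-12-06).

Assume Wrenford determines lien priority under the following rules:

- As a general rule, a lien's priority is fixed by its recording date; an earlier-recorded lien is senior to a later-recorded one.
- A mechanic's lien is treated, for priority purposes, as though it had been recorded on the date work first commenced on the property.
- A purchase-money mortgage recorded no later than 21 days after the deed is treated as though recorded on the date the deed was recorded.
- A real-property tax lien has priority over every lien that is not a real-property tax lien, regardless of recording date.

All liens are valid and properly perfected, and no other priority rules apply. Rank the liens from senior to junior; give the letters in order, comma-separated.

Effective dates: C relates back to the deed date 2021-01-26; D's effective date is 2021-01-20, when work began; F relates back to 2021-12-06 (work commenced).
A is a real-property tax lien and takes priority over every other lien.
The other liens, earliest effective date first: D (2021-01-20), C (2021-01-26), F (2021-12-06), E (2022-12-10), B (2023-01-11).

A, D, C, F, E, B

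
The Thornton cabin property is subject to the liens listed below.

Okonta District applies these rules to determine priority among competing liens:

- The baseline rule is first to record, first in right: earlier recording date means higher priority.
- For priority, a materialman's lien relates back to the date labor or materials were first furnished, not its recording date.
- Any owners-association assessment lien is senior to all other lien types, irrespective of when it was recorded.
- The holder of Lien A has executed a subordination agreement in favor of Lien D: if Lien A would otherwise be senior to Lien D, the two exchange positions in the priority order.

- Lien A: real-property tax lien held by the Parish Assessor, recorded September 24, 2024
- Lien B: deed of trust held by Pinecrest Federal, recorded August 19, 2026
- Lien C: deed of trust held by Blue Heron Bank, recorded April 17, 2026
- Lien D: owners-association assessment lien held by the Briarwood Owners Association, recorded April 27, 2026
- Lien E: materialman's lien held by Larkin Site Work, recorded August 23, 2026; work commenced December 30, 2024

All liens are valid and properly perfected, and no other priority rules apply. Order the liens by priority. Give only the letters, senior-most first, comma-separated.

D, A, E, C, B

Effective dates: E relates back to December 30, 2024 (work commenced).
D, as an owners-association assessment lien, has superpriority and ranks first.
Remaining liens by effective date: A (September 24, 2024), E (December 30, 2024), C (April 17, 2026), B (August 19, 2026).
A is already junior to D, so the subordination agreement changes nothing.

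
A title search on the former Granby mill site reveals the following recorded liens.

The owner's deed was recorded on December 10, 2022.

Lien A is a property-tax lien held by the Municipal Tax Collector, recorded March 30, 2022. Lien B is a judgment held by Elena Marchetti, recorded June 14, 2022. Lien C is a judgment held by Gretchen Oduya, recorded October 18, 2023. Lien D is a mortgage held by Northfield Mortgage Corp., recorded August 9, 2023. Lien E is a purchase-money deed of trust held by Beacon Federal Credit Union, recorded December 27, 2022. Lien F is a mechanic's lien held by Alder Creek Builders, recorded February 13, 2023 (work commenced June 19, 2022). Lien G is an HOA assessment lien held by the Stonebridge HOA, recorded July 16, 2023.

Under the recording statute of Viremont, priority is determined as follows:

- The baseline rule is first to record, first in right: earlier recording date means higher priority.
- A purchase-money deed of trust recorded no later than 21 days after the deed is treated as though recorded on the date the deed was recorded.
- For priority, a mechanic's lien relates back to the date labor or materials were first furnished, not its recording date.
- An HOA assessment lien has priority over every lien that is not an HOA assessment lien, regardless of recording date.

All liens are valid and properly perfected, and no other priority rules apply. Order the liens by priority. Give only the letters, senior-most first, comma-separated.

G, A, B, F, E, D, C

First, effective dates: E was recorded within the 21-day window, so its effective date is the deed date December 10, 2022; F is treated as recorded June 19, 2022, the work-commencement date.
G is an HOA assessment lien and takes priority over every other lien.
Among the remaining liens, by effective date: A (March 30, 2022), B (June 14, 2022), F (June 19, 2022), E (December 10, 2022), D (August 9, 2023), C (October 18, 2023).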